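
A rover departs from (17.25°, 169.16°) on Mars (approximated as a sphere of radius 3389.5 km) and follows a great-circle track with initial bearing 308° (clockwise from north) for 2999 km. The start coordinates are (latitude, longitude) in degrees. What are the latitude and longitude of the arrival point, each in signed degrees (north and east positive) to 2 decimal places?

40.00°, 116.41°

Angular distance δ = d/R = 2999/3389.5 = 0.88479 rad; initial bearing θ = 5.3756 rad.
sin φ₂ = sin φ₁ cos δ + cos φ₁ sin δ cos θ = (0.2965)(0.6335) + (0.9550)(0.7738)(0.6157) = 0.6428, so φ₂ = 40.00°.
Δλ = atan2(sin θ sin δ cos φ₁, cos δ − sin φ₁ sin φ₂) = atan2(-0.5823, 0.4428) = -52.748°.
λ₂ = 169.160° − 52.748° = 116.41°.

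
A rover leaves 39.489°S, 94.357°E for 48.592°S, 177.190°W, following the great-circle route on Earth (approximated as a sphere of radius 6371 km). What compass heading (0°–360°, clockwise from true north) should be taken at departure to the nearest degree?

131°

Δλ = 88.453° = 1.5438 rad.
y = sin Δλ · cos φ₂ = (0.9996)(0.6614) = 0.6612
x = cos φ₁ sin φ₂ − sin φ₁ cos φ₂ cos Δλ = (0.7717)(-0.7500) − (-0.6359)(0.6614)(0.0270) = -0.5675
θ = atan2(y, x) = 130.64°, so the bearing is 131°.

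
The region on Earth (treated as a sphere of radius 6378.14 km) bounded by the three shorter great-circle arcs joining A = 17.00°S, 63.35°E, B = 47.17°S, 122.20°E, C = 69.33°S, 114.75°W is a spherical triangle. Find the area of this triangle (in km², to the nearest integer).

22793888 km²

Side lengths (central angles): a = 0.9821, b = 1.6347, c = 0.9876 rad; semiperimeter s = 1.8022.
By l'Huilier's theorem, tan(E/4) = √[tan(s/2) tan((s−a)/2) tan((s−b)/2) tan((s−c)/2)], giving spherical excess E = 0.5603 rad.
Area = E·R² = 0.5603 × (6378.14)² ≈ 22793888 km².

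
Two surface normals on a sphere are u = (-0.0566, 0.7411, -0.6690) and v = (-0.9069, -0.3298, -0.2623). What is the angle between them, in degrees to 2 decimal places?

91.01°

u·v = -0.0176; |u| = 1.0000, |v| = 1.0000.
cos θ = (u·v)/(|u||v|) = -0.0176, so θ = 91.01°.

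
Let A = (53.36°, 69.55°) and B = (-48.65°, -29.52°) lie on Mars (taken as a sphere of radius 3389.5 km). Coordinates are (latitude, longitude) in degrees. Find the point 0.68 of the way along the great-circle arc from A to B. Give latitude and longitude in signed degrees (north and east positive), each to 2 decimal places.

Central angle δ = 2.2976 rad. Interpolating on the sphere with fraction f = 0.68:
P = [sin((1−f)δ)·A + sin(fδ)·B] / sin δ = 0.8976·A + 1.3381·B in Cartesian coordinates,
giving P = (0.9564, 0.0663, -0.2843), i.e. latitude -16.52°, longitude 3.97°.

-16.52°, 3.97°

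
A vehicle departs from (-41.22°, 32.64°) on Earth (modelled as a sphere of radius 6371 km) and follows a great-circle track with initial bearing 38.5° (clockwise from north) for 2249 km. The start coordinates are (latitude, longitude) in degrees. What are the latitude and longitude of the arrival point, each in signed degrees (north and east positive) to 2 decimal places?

-24.51°, 46.32°

Angular distance δ = d/R = 2249/6371 = 0.35301 rad; initial bearing θ = 0.6720 rad.
sin φ₂ = sin φ₁ cos δ + cos φ₁ sin δ cos θ = (-0.6590)(0.9383) + (0.7522)(0.3457)(0.7826) = -0.4148, so φ₂ = -24.51°.
Δλ = atan2(sin θ sin δ cos φ₁, cos δ − sin φ₁ sin φ₂) = atan2(0.1619, 0.6650) = 13.681°.
λ₂ = 32.640° + 13.681° = 46.32°.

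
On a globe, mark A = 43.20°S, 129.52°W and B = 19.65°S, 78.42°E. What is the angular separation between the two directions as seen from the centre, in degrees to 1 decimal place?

In radians: φ₁ = -0.7540, φ₂ = -0.3430, Δλ = -152.060° = -2.6539 rad.
Haversine: a = sin²(Δφ/2) + cos φ₁ cos φ₂ sin²(Δλ/2) = 0.0416 + (0.7290)(0.9418)(0.9417) = 0.68815.
Central angle c = 2·arcsin(√a) = 1.95660 rad.
So the angular separation is 112.1°.

112.1°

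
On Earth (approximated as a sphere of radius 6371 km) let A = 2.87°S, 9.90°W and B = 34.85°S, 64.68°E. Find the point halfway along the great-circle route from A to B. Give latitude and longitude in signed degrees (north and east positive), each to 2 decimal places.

-23.18°, 23.13°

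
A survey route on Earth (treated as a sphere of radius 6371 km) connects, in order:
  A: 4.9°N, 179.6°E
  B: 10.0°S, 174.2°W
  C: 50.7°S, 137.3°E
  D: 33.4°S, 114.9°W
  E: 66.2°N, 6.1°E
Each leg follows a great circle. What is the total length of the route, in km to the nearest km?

31159 km

Leg A→B: central angle 0.2815 rad, distance 1793.5 km.
Leg B→C: central angle 0.9912 rad, distance 6314.9 km.
Leg C→D: central angle 1.3033 rad, distance 8303.2 km.
Leg D→E: central angle 2.3147 rad, distance 14747.1 km.
Total: 1793.5 + 6314.9 + 8303.2 + 14747.1 ≈ 31159 km.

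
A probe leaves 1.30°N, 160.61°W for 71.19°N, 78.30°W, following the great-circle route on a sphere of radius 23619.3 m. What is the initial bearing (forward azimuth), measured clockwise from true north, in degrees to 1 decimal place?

With φ₁ = 0.0227, φ₂ = 1.2425, Δλ = 1.4366 rad, the forward-azimuth formula gives
θ = atan2( sin Δλ cos φ₂ , cos φ₁ sin φ₂ − sin φ₁ cos φ₂ cos Δλ ) = atan2(0.3195, 0.9454) = 18.68°.
So the initial bearing is 18.7°.

18.7°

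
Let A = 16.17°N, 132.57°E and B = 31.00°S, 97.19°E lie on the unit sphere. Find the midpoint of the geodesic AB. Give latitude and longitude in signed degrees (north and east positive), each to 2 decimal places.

-7.78°, 115.92°

Central angle δ = 1.0148 rad. Interpolating on the sphere with fraction f = 0.5:
P = [sin((1−f)δ)·A + sin(fδ)·B] / sin δ = 0.5721·A + 0.5721·B in Cartesian coordinates,
giving P = (-0.4331, 0.8911, -0.1353), i.e. latitude -7.78°, longitude 115.92°.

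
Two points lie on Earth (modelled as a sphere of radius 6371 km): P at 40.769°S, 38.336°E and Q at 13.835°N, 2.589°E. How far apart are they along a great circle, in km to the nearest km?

7100 km

Let φ₁ = -0.7116 rad, φ₂ = 0.2415 rad, and Δλ = -0.6239 rad.
Haversine: a = sin²(Δφ/2) + cos φ₁ cos φ₂ sin²(Δλ/2) = 0.2104 + (0.7573)(0.9710)(0.0942) = 0.27966.
Central angle c = 2·arcsin(√a) = 1.11444 rad.
Distance = R·c = 6371 × 1.1144 ≈ 7100 km.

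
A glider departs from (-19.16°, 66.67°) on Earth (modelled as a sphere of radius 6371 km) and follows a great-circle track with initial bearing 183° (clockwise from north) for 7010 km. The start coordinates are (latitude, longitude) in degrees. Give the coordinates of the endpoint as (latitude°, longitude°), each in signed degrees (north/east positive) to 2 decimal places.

Angular distance δ = d/R = 7010/6371 = 1.10030 rad; initial bearing θ = 3.1940 rad.
sin φ₂ = sin φ₁ cos δ + cos φ₁ sin δ cos θ = (-0.3282)(0.4533) + (0.9446)(0.8913)(-0.9986) = -0.9896, so φ₂ = -81.73°.
Δλ = atan2(sin θ sin δ cos φ₁, cos δ − sin φ₁ sin φ₂) = atan2(-0.0441, 0.1285) = -18.923°.
λ₂ = 66.670° − 18.923° = 47.75°.

-81.73°, 47.75°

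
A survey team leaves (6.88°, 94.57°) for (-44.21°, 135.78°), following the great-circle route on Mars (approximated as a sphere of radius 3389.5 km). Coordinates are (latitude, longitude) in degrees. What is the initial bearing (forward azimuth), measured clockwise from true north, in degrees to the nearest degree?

With φ₁ = 0.1201, φ₂ = -0.7716, Δλ = 0.7193 rad, the forward-azimuth formula gives
θ = atan2( sin Δλ cos φ₂ , cos φ₁ sin φ₂ − sin φ₁ cos φ₂ cos Δλ ) = atan2(0.4722, -0.7569) = 148.04°.
So the initial bearing is 148°.

148°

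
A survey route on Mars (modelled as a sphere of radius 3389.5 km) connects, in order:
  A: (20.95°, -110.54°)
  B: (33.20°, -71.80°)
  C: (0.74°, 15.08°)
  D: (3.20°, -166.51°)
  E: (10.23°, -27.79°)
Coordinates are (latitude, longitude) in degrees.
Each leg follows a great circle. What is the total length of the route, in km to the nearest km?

Leg A→B: central angle 0.6346 rad, distance 2151.0 km.
Leg B→C: central angle 1.5182 rad, distance 5145.8 km.
Leg C→D: central angle 3.0674 rad, distance 10397.1 km.
Leg D→E: central angle 2.3869 rad, distance 8090.4 km.
Total: 2151.0 + 5145.8 + 10397.1 + 8090.4 ≈ 25784 km.

25784 km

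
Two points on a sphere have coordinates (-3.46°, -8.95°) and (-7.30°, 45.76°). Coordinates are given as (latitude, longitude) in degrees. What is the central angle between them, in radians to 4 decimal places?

0.9525 rad

In radians: φ₁ = -0.0604, φ₂ = -0.1274, Δλ = 54.710° = 0.9549 rad.
cos c = sin φ₁ sin φ₂ + cos φ₁ cos φ₂ cos Δλ = (-0.0604)(-0.1271) + (0.9982)(0.9919)(0.5777) = 0.57966,
so c = arccos(0.57966) = 0.95249 rad.
So the angular separation is 0.9525 rad.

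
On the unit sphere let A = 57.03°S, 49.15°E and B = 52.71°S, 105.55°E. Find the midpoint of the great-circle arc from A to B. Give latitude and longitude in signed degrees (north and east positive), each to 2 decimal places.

Central angle δ = 0.5550 rad. Interpolating on the sphere with fraction f = 0.5:
P = [sin((1−f)δ)·A + sin(fδ)·B] / sin δ = 0.5199·A + 0.5199·B in Cartesian coordinates,
giving P = (0.1006, 0.5175, -0.8498), i.e. latitude -58.19°, longitude 79.00°.

-58.19°, 79.00°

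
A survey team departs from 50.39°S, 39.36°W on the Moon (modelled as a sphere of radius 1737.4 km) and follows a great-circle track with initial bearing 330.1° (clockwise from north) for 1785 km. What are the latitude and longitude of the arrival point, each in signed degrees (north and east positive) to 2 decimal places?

Angular distance δ = d/R = 1785/1737.4 = 1.02740 rad; initial bearing θ = 5.7613 rad.
sin φ₂ = sin φ₁ cos δ + cos φ₁ sin δ cos θ = (-0.7704)(0.5170) + (0.6376)(0.8560)(0.8669) = 0.0747, so φ₂ = 4.29°.
Δλ = atan2(sin θ sin δ cos φ₁, cos δ − sin φ₁ sin φ₂) = atan2(-0.2720, 0.5746) = -25.333°.
λ₂ = -39.360° − 25.333° = -64.69°.

4.29°, -64.69°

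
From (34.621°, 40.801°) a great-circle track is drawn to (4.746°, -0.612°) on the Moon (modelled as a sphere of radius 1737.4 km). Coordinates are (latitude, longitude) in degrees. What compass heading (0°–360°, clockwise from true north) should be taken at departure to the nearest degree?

Δλ = -41.413° = -0.7228 rad.
y = sin Δλ · cos φ₂ = (-0.6615)(0.9966) = -0.6592
x = cos φ₁ sin φ₂ − sin φ₁ cos φ₂ cos Δλ = (0.8229)(0.0827) − (0.5681)(0.9966)(0.7500) = -0.3565
θ = atan2(y, x) = -118.41°; adding 360° gives 242°.

242°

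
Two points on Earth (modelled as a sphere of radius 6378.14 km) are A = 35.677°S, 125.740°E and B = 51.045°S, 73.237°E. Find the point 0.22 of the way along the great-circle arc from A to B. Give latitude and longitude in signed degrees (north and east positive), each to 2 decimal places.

-40.94°, 116.69°

Central angle δ = 0.7007 rad. Interpolating on the sphere with fraction f = 0.22:
P = [sin((1−f)δ)·A + sin(fδ)·B] / sin δ = 0.8061·A + 0.2381·B in Cartesian coordinates,
giving P = (-0.3393, 0.6749, -0.6553), i.e. latitude -40.94°, longitude 116.69°.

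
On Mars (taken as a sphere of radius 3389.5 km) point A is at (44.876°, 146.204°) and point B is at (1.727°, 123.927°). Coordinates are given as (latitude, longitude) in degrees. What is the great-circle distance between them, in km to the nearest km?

2805 km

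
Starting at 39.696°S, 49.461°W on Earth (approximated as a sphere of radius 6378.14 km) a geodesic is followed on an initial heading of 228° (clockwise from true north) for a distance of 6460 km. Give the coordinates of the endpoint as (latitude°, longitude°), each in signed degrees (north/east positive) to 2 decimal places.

Angular distance δ = d/R = 6460/6378.14 = 1.01283 rad; initial bearing θ = 3.9794 rad.
sin φ₂ = sin φ₁ cos δ + cos φ₁ sin δ cos θ = (-0.6387)(0.5295) + (0.7694)(0.8483)(-0.6691) = -0.7749, so φ₂ = -50.80°.
Δλ = atan2(sin θ sin δ cos φ₁, cos δ − sin φ₁ sin φ₂) = atan2(-0.4851, 0.0345) = -85.933°.
λ₂ = -49.461° − 85.933° = -135.39°.

-50.80°, -135.39°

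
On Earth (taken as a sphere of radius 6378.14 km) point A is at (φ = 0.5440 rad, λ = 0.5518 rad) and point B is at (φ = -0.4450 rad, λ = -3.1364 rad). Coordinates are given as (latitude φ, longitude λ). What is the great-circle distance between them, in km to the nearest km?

16915 km

With latitudes φ₁ = 31.169°, φ₂ = -25.497° and longitude difference Δλ = 148.682°:
cos c = sin φ₁ sin φ₂ + cos φ₁ cos φ₂ cos Δλ = (0.5176)(-0.4305) + (0.8556)(0.9026)(-0.8543) = -0.88257,
so c = arccos(-0.88257) = 2.65210 rad.
Distance = R·c = 6378.14 × 2.6521 ≈ 16915 km.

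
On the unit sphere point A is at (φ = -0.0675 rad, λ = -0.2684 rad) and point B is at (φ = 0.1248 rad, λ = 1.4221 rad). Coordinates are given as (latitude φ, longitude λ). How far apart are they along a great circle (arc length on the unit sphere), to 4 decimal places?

With latitudes φ₁ = -3.867°, φ₂ = 7.151° and longitude difference Δλ = 96.859°:
Haversine: a = sin²(Δφ/2) + cos φ₁ cos φ₂ sin²(Δλ/2) = 0.0092 + (0.9977)(0.9922)(0.5597) = 0.56331.
Central angle c = 2·arcsin(√a) = 1.69775 rad.
On the unit sphere the arc length equals the central angle: 1.6978.

1.6978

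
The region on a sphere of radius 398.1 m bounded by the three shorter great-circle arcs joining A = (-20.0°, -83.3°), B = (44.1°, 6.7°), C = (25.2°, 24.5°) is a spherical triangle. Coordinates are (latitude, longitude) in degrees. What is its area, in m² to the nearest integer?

83753 m²

Side lengths (central angles): a = 0.4153, b = 1.9884, c = 1.8111 rad; semiperimeter s = 2.1074.
By l'Huilier's theorem, tan(E/4) = √[tan(s/2) tan((s−a)/2) tan((s−b)/2) tan((s−c)/2)], giving spherical excess E = 0.5285 rad.
Area = E·R² = 0.5285 × (398.1)² ≈ 83753 m².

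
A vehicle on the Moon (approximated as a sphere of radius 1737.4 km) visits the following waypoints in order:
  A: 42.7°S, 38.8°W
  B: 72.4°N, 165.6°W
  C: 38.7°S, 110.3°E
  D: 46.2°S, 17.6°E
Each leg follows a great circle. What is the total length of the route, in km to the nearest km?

10034 km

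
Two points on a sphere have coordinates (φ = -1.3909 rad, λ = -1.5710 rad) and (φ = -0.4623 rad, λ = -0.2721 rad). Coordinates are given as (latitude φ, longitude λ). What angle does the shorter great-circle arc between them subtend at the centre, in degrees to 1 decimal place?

In radians: φ₁ = -1.3909, φ₂ = -0.4623, Δλ = 74.421° = 1.2989 rad.
cos c = sin φ₁ sin φ₂ + cos φ₁ cos φ₂ cos Δλ = (-0.9839)(-0.4460) + (0.1789)(0.8950)(0.2686) = 0.48182,
so c = arccos(0.48182) = 1.06807 rad.
So the angular separation is 61.2°.

61.2°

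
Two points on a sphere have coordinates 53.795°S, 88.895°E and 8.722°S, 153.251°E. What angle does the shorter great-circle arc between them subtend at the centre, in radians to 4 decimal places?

1.1864 rad

Let φ₁ = -0.9389 rad, φ₂ = -0.1522 rad, and Δλ = 1.1232 rad.
cos c = sin φ₁ sin φ₂ + cos φ₁ cos φ₂ cos Δλ = (-0.8069)(-0.1516) + (0.5907)(0.9884)(0.4328) = 0.37504,
so c = arccos(0.37504) = 1.18636 rad.
So the angular separation is 1.1864 rad.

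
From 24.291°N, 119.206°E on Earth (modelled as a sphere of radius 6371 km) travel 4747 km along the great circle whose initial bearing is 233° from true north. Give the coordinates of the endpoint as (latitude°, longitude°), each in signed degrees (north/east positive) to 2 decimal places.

-3.99°, 86.33°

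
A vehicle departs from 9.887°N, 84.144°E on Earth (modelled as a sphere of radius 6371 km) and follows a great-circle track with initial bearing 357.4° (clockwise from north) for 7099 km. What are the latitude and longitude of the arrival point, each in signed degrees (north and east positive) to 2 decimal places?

Angular distance δ = d/R = 7099/6371 = 1.11427 rad; initial bearing θ = 6.2378 rad.
sin φ₂ = sin φ₁ cos δ + cos φ₁ sin δ cos θ = (0.1717)(0.4408) + (0.9851)(0.8976)(0.9990) = 0.9590, so φ₂ = 73.54°.
Δλ = atan2(sin θ sin δ cos φ₁, cos δ − sin φ₁ sin φ₂) = atan2(-0.0401, 0.2762) = -8.264°.
λ₂ = 84.144° − 8.264° = 75.88°.

73.54°, 75.88°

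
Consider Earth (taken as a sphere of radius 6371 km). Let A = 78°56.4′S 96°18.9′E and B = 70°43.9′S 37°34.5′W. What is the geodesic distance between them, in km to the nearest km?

In radians: φ₁ = -1.3778, φ₂ = -1.2345, Δλ = -133.890° = -2.3368 rad.
cos c = sin φ₁ sin φ₂ + cos φ₁ cos φ₂ cos Δλ = (-0.9814)(-0.9440) + (0.1918)(0.3300)(-0.6933) = 0.88256,
so c = arccos(0.88256) = 0.48951 rad.
Distance = R·c = 6371 × 0.4895 ≈ 3119 km.

3119 km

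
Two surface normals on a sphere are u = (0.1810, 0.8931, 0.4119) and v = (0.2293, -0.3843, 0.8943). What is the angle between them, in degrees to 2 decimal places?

86.18°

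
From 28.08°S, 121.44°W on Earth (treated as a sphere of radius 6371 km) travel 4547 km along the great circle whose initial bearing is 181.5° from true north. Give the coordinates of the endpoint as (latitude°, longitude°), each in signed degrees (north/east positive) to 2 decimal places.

Angular distance δ = d/R = 4547/6371 = 0.71370 rad; initial bearing θ = 3.1678 rad.
sin φ₂ = sin φ₁ cos δ + cos φ₁ sin δ cos θ = (-0.4707)(0.7559) + (0.8823)(0.6546)(-0.9997) = -0.9332, so φ₂ = -68.94°.
Δλ = atan2(sin θ sin δ cos φ₁, cos δ − sin φ₁ sin φ₂) = atan2(-0.0151, 0.3167) = -2.733°.
λ₂ = -121.440° − 2.733° = -124.17°.

-68.94°, -124.17°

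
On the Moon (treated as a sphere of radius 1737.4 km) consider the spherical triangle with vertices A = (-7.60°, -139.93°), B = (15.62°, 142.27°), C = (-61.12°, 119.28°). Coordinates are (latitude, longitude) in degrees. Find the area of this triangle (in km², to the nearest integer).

3682185 km²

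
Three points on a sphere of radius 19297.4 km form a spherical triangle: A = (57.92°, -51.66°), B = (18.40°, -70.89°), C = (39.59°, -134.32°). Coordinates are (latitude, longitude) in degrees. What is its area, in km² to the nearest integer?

Side lengths (central angles): a = 1.0143, b = 0.9369, c = 0.7328 rad; semiperimeter s = 1.3420.
By l'Huilier's theorem, tan(E/4) = √[tan(s/2) tan((s−a)/2) tan((s−b)/2) tan((s−c)/2)], giving spherical excess E = 0.3672 rad.
Area = E·R² = 0.3672 × (19297.4)² ≈ 136743627 km².

136743627 km²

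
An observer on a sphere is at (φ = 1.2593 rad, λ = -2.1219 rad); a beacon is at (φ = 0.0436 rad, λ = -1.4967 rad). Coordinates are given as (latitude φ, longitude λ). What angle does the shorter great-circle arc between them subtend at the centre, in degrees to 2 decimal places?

73.16°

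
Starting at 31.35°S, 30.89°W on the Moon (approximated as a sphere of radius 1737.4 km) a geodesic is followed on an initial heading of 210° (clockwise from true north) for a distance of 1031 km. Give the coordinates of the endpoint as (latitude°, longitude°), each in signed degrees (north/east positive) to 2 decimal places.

-57.66°, -62.40°

Angular distance δ = d/R = 1031/1737.4 = 0.59342 rad; initial bearing θ = 3.6652 rad.
sin φ₂ = sin φ₁ cos δ + cos φ₁ sin δ cos θ = (-0.5203)(0.8290) + (0.8540)(0.5592)(-0.8660) = -0.8449, so φ₂ = -57.66°.
Δλ = atan2(sin θ sin δ cos φ₁, cos δ − sin φ₁ sin φ₂) = atan2(-0.2388, 0.3895) = -31.512°.
λ₂ = -30.890° − 31.512° = -62.40°.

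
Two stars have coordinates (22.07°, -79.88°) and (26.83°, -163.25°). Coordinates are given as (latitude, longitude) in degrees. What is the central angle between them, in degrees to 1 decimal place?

74.6°

In radians: φ₁ = 0.3852, φ₂ = 0.4683, Δλ = -83.370° = -1.4551 rad.
Haversine: a = sin²(Δφ/2) + cos φ₁ cos φ₂ sin²(Δλ/2) = 0.0017 + (0.9267)(0.8923)(0.4423) = 0.36747.
Central angle c = 2·arcsin(√a) = 1.30252 rad.
So the angular separation is 74.6°.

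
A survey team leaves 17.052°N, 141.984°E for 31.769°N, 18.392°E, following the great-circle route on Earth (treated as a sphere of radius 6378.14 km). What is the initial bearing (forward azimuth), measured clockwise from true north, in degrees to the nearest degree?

312°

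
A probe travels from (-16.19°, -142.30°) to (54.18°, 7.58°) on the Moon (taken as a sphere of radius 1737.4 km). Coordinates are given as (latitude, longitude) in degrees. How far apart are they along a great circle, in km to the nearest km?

Let φ₁ = -0.2826 rad, φ₂ = 0.9456 rad, and Δλ = 2.6159 rad.
Haversine: a = sin²(Δφ/2) + cos φ₁ cos φ₂ sin²(Δλ/2) = 0.3320 + (0.9603)(0.5852)(0.9325) = 0.85612.
Central angle c = 2·arcsin(√a) = 2.36347 rad.
Distance = R·c = 1737.4 × 2.3635 ≈ 4106 km.

4106 km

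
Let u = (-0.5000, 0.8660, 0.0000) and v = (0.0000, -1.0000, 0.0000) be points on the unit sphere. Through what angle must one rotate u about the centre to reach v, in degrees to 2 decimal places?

150.00°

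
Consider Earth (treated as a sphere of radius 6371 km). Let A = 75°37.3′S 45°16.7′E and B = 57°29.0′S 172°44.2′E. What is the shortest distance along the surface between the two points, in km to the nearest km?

Let φ₁ = -1.3198 rad, φ₂ = -1.0033 rad, and Δλ = 2.2246 rad.
cos c = sin φ₁ sin φ₂ + cos φ₁ cos φ₂ cos Δλ = (-0.9687)(-0.8432) + (0.2483)(0.5375)(-0.6082) = 0.73564,
so c = arccos(0.73564) = 0.74419 rad.
Distance = R·c = 6371 × 0.7442 ≈ 4741 km.

4741 km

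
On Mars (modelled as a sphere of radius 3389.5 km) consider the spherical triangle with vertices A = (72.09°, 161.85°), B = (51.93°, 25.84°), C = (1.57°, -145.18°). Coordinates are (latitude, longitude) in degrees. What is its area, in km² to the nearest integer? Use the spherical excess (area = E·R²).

5263914 km²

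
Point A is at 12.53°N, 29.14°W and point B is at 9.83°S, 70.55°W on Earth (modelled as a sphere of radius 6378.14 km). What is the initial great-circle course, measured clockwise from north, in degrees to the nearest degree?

243°

Δλ = -41.410° = -0.7227 rad.
y = sin Δλ · cos φ₂ = (-0.6614)(0.9853) = -0.6517
x = cos φ₁ sin φ₂ − sin φ₁ cos φ₂ cos Δλ = (0.9762)(-0.1707) − (0.2170)(0.9853)(0.7500) = -0.3270
θ = atan2(y, x) = -116.64°; adding 360° gives 243°.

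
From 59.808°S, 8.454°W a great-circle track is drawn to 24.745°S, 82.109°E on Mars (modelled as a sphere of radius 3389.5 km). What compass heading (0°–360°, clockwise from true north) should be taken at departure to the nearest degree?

Δλ = 90.563° = 1.5806 rad.
y = sin Δλ · cos φ₂ = (1.0000)(0.9082) = 0.9081
x = cos φ₁ sin φ₂ − sin φ₁ cos φ₂ cos Δλ = (0.5029)(-0.4186) − (-0.8643)(0.9082)(-0.0098) = -0.2182
θ = atan2(y, x) = 103.51°, so the bearing is 104°.

104°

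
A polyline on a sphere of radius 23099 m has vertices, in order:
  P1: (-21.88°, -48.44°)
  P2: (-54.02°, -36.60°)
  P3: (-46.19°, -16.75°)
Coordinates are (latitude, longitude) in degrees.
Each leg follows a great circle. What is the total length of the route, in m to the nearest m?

19447 m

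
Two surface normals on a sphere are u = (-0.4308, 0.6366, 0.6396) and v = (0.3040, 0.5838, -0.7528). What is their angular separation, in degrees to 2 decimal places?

u·v = -0.2408; |u| = 1.0000, |v| = 1.0000.
cos θ = (u·v)/(|u||v|) = -0.2408, so θ = 103.94°.

103.94°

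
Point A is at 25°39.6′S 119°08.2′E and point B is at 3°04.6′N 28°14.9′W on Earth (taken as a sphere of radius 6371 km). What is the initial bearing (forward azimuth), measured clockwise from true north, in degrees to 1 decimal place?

239.6°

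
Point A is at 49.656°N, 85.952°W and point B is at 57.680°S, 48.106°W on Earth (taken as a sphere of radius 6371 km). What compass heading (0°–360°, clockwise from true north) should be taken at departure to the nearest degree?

159°

Δλ = 37.846° = 0.6605 rad.
y = sin Δλ · cos φ₂ = (0.6135)(0.5346) = 0.3280
x = cos φ₁ sin φ₂ − sin φ₁ cos φ₂ cos Δλ = (0.6474)(-0.8451) − (0.7622)(0.5346)(0.7897) = -0.8689
θ = atan2(y, x) = 159.32°, so the bearing is 159°.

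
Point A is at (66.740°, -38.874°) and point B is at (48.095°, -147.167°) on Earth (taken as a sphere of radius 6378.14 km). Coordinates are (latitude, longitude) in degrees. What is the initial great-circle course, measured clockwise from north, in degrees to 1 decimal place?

With φ₁ = 1.1648, φ₂ = 0.8394, Δλ = -1.8901 rad, the forward-azimuth formula gives
θ = atan2( sin Δλ cos φ₂ , cos φ₁ sin φ₂ − sin φ₁ cos φ₂ cos Δλ ) = atan2(-0.6341, 0.4865) = -52.51°.
Adding 360° brings this into [0°, 360°): 307.5°.

307.5°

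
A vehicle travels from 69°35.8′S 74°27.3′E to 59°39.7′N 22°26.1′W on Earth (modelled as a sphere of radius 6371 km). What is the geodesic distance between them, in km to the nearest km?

16246 km

In radians: φ₁ = -1.2147, φ₂ = 1.0413, Δλ = -96.890° = -1.6910 rad.
Haversine: a = sin²(Δφ/2) + cos φ₁ cos φ₂ sin²(Δλ/2) = 0.8164 + (0.3486)(0.5051)(0.5600) = 0.91502.
Central angle c = 2·arcsin(√a) = 2.54997 rad.
Distance = R·c = 6371 × 2.5500 ≈ 16246 km.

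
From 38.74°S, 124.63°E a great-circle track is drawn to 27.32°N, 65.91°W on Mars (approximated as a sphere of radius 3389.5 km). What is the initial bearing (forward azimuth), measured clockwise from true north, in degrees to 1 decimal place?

139.3°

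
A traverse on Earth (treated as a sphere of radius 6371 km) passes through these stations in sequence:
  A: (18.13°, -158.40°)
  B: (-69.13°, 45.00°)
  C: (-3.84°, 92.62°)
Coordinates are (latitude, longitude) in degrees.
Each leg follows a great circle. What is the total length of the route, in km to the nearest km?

22171 km

Leg A→B: central angle 2.2161 rad, distance 14119.0 km.
Leg B→C: central angle 1.2638 rad, distance 8051.9 km.
Total: 14119.0 + 8051.9 ≈ 22171 km.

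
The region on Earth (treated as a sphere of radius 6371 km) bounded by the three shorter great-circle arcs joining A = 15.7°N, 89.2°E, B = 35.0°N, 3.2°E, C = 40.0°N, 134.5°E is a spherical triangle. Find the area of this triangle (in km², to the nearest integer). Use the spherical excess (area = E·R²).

28441524 km²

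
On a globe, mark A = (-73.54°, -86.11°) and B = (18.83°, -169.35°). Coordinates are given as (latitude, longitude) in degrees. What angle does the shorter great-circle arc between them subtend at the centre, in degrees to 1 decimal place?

Let φ₁ = -1.2835 rad, φ₂ = 0.3286 rad, and Δλ = -1.4528 rad.
cos c = sin φ₁ sin φ₂ + cos φ₁ cos φ₂ cos Δλ = (-0.9590)(0.3228) + (0.2833)(0.9465)(0.1177) = -0.27797,
so c = arccos(-0.27797) = 1.85247 rad.
So the angular separation is 106.1°.

106.1°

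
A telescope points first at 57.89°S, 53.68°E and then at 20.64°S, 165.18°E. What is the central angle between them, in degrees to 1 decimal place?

Let φ₁ = -1.0104 rad, φ₂ = -0.3602 rad, and Δλ = 1.9460 rad.
cos c = sin φ₁ sin φ₂ + cos φ₁ cos φ₂ cos Δλ = (-0.8470)(-0.3525) + (0.5315)(0.9358)(-0.3665) = 0.11627,
so c = arccos(0.11627) = 1.45427 rad.
So the angular separation is 83.3°.

83.3°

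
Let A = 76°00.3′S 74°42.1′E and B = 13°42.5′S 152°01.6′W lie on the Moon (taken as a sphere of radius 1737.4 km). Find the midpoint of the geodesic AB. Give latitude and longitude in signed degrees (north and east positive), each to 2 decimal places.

-55.66°, -164.35°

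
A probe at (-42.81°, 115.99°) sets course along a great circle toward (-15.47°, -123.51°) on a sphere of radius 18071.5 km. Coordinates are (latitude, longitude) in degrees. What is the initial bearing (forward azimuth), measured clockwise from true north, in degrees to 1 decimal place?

Δλ = 120.500° = 2.1031 rad.
y = sin Δλ · cos φ₂ = (0.8616)(0.9638) = 0.8304
x = cos φ₁ sin φ₂ − sin φ₁ cos φ₂ cos Δλ = (0.7336)(-0.2667) − (-0.6796)(0.9638)(-0.5075) = -0.5281
θ = atan2(y, x) = 122.45°, so the bearing is 122.5°.

122.5°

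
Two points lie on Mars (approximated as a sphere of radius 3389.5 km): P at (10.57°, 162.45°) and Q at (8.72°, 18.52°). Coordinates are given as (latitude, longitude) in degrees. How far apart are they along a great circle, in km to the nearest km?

With latitudes φ₁ = 10.570°, φ₂ = 8.720° and longitude difference Δλ = -143.930°:
Haversine: a = sin²(Δφ/2) + cos φ₁ cos φ₂ sin²(Δλ/2) = 0.0003 + (0.9830)(0.9884)(0.9041) = 0.87879.
Central angle c = 2·arcsin(√a) = 2.43041 rad.
Distance = R·c = 3389.5 × 2.4304 ≈ 8238 km.

8238 km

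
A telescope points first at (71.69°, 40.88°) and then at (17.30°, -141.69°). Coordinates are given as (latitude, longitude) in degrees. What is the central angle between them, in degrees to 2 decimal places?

In radians: φ₁ = 1.2512, φ₂ = 0.3019, Δλ = 177.430° = 3.0967 rad.
cos c = sin φ₁ sin φ₂ + cos φ₁ cos φ₂ cos Δλ = (0.9494)(0.2974) + (0.3142)(0.9548)(-0.9990) = -0.01733,
so c = arccos(-0.01733) = 1.58812 rad.
So the angular separation is 90.99°.

90.99°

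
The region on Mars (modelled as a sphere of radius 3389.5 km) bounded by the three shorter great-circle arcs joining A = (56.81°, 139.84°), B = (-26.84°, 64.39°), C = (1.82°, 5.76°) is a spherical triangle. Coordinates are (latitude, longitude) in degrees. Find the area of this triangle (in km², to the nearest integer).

17894866 km²

Side lengths (central angles): a = 1.1041, b = 1.9327, c = 1.8288 rad; semiperimeter s = 2.4328.
By l'Huilier's theorem, tan(E/4) = √[tan(s/2) tan((s−a)/2) tan((s−b)/2) tan((s−c)/2)], giving spherical excess E = 1.5576 rad.
Area = E·R² = 1.5576 × (3389.5)² ≈ 17894866 km².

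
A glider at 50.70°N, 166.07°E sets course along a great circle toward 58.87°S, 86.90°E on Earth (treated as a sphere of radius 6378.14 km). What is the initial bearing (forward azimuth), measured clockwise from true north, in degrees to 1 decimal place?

219.4°

Δλ = -79.170° = -1.3818 rad.
y = sin Δλ · cos φ₂ = (-0.9822)(0.5170) = -0.5078
x = cos φ₁ sin φ₂ − sin φ₁ cos φ₂ cos Δλ = (0.6334)(-0.8560) − (0.7738)(0.5170)(0.1879) = -0.6173
θ = atan2(y, x) = -140.56°; adding 360° gives 219.4°.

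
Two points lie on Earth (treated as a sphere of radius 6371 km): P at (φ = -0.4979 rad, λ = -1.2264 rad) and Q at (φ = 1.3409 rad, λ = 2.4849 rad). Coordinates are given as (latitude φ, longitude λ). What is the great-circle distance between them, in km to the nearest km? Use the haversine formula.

In radians: φ₁ = -0.4979, φ₂ = 1.3409, Δλ = -147.358° = -2.5719 rad.
Haversine: a = sin²(Δφ/2) + cos φ₁ cos φ₂ sin²(Δλ/2) = 0.6324 + (0.8786)(0.2279)(0.9210) = 0.81680.
Central angle c = 2·arcsin(√a) = 2.25700 rad.
Distance = R·c = 6371 × 2.2570 ≈ 14379 km.

14379 km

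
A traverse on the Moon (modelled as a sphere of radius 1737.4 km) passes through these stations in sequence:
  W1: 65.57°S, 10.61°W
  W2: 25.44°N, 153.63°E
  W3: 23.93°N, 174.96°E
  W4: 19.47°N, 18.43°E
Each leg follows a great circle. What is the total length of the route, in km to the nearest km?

8763 km

Leg W1→W2: central angle 2.4197 rad, distance 4204.0 km.
Leg W2→W3: central angle 0.3389 rad, distance 588.8 km.
Leg W3→W4: central angle 2.2853 rad, distance 3970.6 km.
Total: 4204.0 + 588.8 + 3970.6 ≈ 8763 km.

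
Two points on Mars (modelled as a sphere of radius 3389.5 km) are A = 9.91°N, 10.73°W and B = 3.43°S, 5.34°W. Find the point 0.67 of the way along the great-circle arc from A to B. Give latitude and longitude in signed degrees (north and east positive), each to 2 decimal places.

0.97°, -7.11°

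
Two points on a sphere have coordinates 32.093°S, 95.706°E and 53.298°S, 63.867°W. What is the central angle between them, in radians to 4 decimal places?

1.6193 rad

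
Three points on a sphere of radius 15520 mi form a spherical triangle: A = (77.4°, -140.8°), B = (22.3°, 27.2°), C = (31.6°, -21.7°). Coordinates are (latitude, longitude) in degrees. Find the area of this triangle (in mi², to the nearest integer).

126114403 mi²

Side lengths (central angles): a = 0.7715, b = 1.1362, c = 1.3970 rad; semiperimeter s = 1.6524.
By l'Huilier's theorem, tan(E/4) = √[tan(s/2) tan((s−a)/2) tan((s−b)/2) tan((s−c)/2)], giving spherical excess E = 0.5236 rad.
Area = E·R² = 0.5236 × (15520)² ≈ 126114403 mi².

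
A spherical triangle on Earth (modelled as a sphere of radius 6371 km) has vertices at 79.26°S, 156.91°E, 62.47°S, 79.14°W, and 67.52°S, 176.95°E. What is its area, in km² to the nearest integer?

2818732 km²

Side lengths (central angles): a = 0.6811, b = 0.2251, c = 0.6039 rad; semiperimeter s = 0.7550.
By l'Huilier's theorem, tan(E/4) = √[tan(s/2) tan((s−a)/2) tan((s−b)/2) tan((s−c)/2)], giving spherical excess E = 0.0694 rad.
Area = E·R² = 0.0694 × (6371)² ≈ 2818732 km².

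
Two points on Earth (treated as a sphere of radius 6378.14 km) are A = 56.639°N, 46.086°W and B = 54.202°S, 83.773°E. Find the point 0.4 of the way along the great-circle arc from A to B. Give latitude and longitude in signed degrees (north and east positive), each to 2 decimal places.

15.71°, 14.35°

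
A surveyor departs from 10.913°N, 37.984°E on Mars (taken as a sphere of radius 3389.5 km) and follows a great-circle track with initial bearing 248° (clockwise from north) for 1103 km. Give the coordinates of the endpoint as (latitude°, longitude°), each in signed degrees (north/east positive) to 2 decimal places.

Angular distance δ = d/R = 1103/3389.5 = 0.32542 rad; initial bearing θ = 4.3284 rad.
sin φ₂ = sin φ₁ cos δ + cos φ₁ sin δ cos θ = (0.1893)(0.9475) + (0.9819)(0.3197)(-0.3746) = 0.0618, so φ₂ = 3.54°.
Δλ = atan2(sin θ sin δ cos φ₁, cos δ − sin φ₁ sin φ₂) = atan2(-0.2911, 0.9358) = -17.277°.
λ₂ = 37.984° − 17.277° = 20.71°.

3.54°, 20.71°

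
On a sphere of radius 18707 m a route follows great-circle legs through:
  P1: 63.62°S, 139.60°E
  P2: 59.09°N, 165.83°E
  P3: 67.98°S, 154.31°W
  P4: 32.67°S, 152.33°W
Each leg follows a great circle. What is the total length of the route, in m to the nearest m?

Leg P1→P2: central angle 2.1699 rad, distance 40592.0 m.
Leg P2→P3: central angle 2.2752 rad, distance 42561.4 m.
Leg P3→P4: central angle 0.6166 rad, distance 11534.8 m.
Total: 40592.0 + 42561.4 + 11534.8 ≈ 94688 m.

94688 m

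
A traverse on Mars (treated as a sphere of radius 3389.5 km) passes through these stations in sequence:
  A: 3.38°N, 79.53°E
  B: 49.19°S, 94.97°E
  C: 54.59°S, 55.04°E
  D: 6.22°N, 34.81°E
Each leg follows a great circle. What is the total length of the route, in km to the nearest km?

Leg A→B: central angle 0.9468 rad, distance 3209.3 km.
Leg B→C: central angle 0.4341 rad, distance 1471.3 km.
Leg C→D: central angle 1.1016 rad, distance 3733.9 km.
Total: 3209.3 + 1471.3 + 3733.9 ≈ 8414 km.

8414 km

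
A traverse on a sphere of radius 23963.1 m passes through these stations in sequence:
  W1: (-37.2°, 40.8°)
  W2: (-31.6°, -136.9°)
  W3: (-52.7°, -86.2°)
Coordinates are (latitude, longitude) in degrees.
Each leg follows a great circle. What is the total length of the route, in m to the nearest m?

Leg W1→W2: central angle 1.9402 rad, distance 46493.7 m.
Leg W2→W3: central angle 0.7322 rad, distance 17545.0 m.
Total: 46493.7 + 17545.0 ≈ 64039 m.

64039 m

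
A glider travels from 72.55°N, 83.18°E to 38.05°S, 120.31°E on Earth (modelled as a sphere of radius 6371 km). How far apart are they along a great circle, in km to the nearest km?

In radians: φ₁ = 1.2662, φ₂ = -0.6641, Δλ = 37.130° = 0.6480 rad.
Haversine: a = sin²(Δφ/2) + cos φ₁ cos φ₂ sin²(Δλ/2) = 0.6759 + (0.2999)(0.7875)(0.1014) = 0.69986.
Central angle c = 2·arcsin(√a) = 1.98200 rad.
Distance = R·c = 6371 × 1.9820 ≈ 12627 km.

12627 km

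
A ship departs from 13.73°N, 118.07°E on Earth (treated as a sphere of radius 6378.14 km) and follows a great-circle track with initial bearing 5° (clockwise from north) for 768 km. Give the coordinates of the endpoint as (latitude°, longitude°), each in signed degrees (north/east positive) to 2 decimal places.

Angular distance δ = d/R = 768/6378.14 = 0.12041 rad; initial bearing θ = 0.0873 rad.
sin φ₂ = sin φ₁ cos δ + cos φ₁ sin δ cos θ = (0.2373)(0.9928) + (0.9714)(0.1201)(0.9962) = 0.3519, so φ₂ = 20.60°.
Δλ = atan2(sin θ sin δ cos φ₁, cos δ − sin φ₁ sin φ₂) = atan2(0.0102, 0.9092) = 0.641°.
λ₂ = 118.070° + 0.641° = 118.71°.

20.60°, 118.71°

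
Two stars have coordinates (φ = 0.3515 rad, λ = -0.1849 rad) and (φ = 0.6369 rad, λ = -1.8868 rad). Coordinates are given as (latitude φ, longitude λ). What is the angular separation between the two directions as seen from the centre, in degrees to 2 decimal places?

83.91°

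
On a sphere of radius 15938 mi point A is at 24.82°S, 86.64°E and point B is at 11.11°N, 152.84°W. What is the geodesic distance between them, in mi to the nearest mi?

33998 mi

Let φ₁ = -0.4332 rad, φ₂ = 0.1939 rad, and Δλ = 2.1035 rad.
cos c = sin φ₁ sin φ₂ + cos φ₁ cos φ₂ cos Δλ = (-0.4198)(0.1927) + (0.9076)(0.9813)(-0.5078) = -0.53318,
so c = arccos(-0.53318) = 2.13315 rad.
Distance = R·c = 15938 × 2.1331 ≈ 33998 mi.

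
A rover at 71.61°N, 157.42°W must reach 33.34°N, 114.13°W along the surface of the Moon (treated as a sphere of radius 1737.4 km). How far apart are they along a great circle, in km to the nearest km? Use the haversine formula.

Let φ₁ = 1.2498 rad, φ₂ = 0.5819 rad, and Δλ = 0.7556 rad.
Haversine: a = sin²(Δφ/2) + cos φ₁ cos φ₂ sin²(Δλ/2) = 0.1074 + (0.3155)(0.8354)(0.1361) = 0.14331.
Central angle c = 2·arcsin(√a) = 0.77648 rad.
Distance = R·c = 1737.4 × 0.7765 ≈ 1349 km.

1349 km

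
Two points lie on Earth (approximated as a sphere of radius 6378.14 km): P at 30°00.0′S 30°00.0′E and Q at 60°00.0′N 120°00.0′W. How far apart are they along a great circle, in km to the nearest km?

16019 km

In radians: φ₁ = -0.5236, φ₂ = 1.0472, Δλ = -150.000° = -2.6180 rad.
cos c = sin φ₁ sin φ₂ + cos φ₁ cos φ₂ cos Δλ = (-0.5000)(0.8660) + (0.8660)(0.5000)(-0.8660) = -0.80801,
so c = arccos(-0.80801) = 2.51157 rad.
Distance = R·c = 6378.14 × 2.5116 ≈ 16019 km.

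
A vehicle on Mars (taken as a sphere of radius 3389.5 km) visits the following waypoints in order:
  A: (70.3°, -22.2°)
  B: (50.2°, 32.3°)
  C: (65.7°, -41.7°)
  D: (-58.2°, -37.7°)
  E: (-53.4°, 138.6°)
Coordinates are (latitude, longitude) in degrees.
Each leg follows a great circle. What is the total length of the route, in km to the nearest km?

15596 km

Leg A→B: central angle 0.5574 rad, distance 1889.4 km.
Leg B→C: central angle 0.6875 rad, distance 2330.3 km.
Leg C→D: central angle 2.1631 rad, distance 7331.8 km.
Leg D→E: central angle 1.1931 rad, distance 4044.0 km.
Total: 1889.4 + 2330.3 + 7331.8 + 4044.0 ≈ 15596 km.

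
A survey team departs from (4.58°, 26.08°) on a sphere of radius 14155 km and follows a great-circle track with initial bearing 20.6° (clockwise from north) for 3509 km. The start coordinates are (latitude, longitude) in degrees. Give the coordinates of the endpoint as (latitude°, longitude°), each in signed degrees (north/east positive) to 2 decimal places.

Angular distance δ = d/R = 3509/14155 = 0.24790 rad; initial bearing θ = 0.3595 rad.
sin φ₂ = sin φ₁ cos δ + cos φ₁ sin δ cos θ = (0.0799)(0.9694) + (0.9968)(0.2454)(0.9361) = 0.3064, so φ₂ = 17.84°.
Δλ = atan2(sin θ sin δ cos φ₁, cos δ − sin φ₁ sin φ₂) = atan2(0.0861, 0.9450) = 5.203°.
λ₂ = 26.080° + 5.203° = 31.28°.

17.84°, 31.28°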